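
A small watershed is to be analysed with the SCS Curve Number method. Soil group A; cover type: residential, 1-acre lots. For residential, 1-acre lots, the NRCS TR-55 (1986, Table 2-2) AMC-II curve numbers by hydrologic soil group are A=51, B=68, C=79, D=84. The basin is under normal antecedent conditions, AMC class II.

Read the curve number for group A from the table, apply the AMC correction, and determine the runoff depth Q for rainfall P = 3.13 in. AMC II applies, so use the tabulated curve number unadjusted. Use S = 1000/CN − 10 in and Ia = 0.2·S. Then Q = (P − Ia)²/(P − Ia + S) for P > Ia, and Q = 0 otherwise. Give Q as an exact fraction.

NRCS table: residential, 1-acre lots, soil group A → CN(II) = 51
CN(II) = 51; AMC II needs no correction.
Retention S: 1000/CN − 10 with CN=51.000 → S = 490/51 ≈ 9.608 in
Initial abstraction Ia = S/5 = (490/51)/5 = 98/51 ≈ 1.922 in
Since P=3.130 > Ia=1.922: effective rainfall P−Ia = 6163/5100 in
Q: (6163/5100)² ÷ (55163/5100) = 37982569/281331300 in (≈ 0.135 in)

Q = 37982569/281331300 in ≈ 0.135 in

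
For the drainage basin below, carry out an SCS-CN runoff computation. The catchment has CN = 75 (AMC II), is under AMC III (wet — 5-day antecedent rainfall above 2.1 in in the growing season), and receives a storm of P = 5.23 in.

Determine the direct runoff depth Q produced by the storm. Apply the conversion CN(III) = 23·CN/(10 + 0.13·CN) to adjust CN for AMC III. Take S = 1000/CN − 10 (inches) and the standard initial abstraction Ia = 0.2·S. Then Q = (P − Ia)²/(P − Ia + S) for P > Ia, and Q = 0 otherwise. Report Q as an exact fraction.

Q = 1161923569/304200300 in ≈ 3.820 in

Adjust CN=75 to AMC III: 23·75/(10 + 0.13·75) → 1725 ÷ (79/4) = 6900/79 ≈ 87.342
Max retention: S = 1000/(6900/79) − 10 = 100/69 in (≈ 1.449 in)
Ia = 0.2S: 0.2·1.449 = 0.290 in (exactly 20/69)
Excess rainfall: 5.230 − 0.290 = 4.940 in; P > Ia so Q > 0
Runoff Q = (P−Ia)²/(P−Ia+S) = (4.940)²/(4.940+1.449) = 1161923569/304200300 ≈ 3.820 in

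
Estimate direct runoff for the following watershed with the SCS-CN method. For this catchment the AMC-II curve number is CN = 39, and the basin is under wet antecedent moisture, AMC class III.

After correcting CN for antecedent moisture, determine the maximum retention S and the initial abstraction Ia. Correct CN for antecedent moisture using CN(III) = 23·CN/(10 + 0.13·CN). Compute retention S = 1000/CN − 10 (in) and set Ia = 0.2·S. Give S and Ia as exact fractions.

Wet (AMC III): CN(III) = 23·39/(10 + 0.13·39) = 897/(1507/100) = 89700/1507 ≈ 59.522
Retention S: 1000/CN − 10 with CN=59.522 → S = 6100/897 ≈ 6.800 in
Initial abstraction Ia = S/5 = (6100/897)/5 = 1220/897 ≈ 1.360 in

S = 6100/897 in ≈ 6.800 in; Ia = 1220/897 in ≈ 1.360 in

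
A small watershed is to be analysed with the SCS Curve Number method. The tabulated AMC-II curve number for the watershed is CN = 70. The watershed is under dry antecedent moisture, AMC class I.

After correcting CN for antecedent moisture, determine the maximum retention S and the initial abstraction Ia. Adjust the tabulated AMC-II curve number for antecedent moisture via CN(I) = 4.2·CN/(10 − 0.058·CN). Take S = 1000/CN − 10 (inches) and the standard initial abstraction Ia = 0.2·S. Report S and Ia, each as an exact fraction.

Dry (AMC I): CN(I) = 4.2·70/(10 − 0.058·70) = 294/(297/50) = 4900/99 ≈ 49.495
Max retention: S = 1000/(4900/99) − 10 = 500/49 in (≈ 10.204 in)
Initial abstraction Ia = S/5 = (500/49)/5 = 100/49 ≈ 2.041 in

S = 500/49 in ≈ 10.204 in; Ia = 100/49 in ≈ 2.041 in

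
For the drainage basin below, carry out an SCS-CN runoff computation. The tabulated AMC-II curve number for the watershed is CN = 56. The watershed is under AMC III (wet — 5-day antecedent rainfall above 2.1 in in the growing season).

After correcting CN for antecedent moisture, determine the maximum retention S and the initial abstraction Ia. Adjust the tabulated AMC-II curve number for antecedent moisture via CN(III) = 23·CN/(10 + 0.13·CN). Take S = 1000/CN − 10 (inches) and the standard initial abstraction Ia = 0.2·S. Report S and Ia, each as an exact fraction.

S = 550/161 in ≈ 3.416 in; Ia = 110/161 in ≈ 0.683 in

CN(III) from CN(II)=56: (23·56)/(10 + 0.13·56) = 4025/54 ≈ 74.537
S = 1000/(4025/54) − 10 = 550/161 in ≈ 3.416 in
Initial abstraction Ia = S/5 = (550/161)/5 = 110/161 ≈ 0.683 in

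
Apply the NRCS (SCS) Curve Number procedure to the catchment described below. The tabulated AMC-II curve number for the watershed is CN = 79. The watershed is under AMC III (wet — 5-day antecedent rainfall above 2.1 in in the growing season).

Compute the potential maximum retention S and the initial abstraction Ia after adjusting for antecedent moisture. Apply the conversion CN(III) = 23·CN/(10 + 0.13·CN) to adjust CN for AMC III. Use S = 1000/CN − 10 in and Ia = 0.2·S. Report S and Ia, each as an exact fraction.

Adjust CN=79 to AMC III: 23·79/(10 + 0.13·79) → 1817 ÷ (2027/100) = 181700/2027 ≈ 89.640
Max retention: S = 1000/(181700/2027) − 10 = 2100/1817 in (≈ 1.156 in)
Ia = 0.2S: 0.2·1.156 = 0.231 in (exactly 420/1817)

S = 2100/1817 in ≈ 1.156 in; Ia = 420/1817 in ≈ 0.231 in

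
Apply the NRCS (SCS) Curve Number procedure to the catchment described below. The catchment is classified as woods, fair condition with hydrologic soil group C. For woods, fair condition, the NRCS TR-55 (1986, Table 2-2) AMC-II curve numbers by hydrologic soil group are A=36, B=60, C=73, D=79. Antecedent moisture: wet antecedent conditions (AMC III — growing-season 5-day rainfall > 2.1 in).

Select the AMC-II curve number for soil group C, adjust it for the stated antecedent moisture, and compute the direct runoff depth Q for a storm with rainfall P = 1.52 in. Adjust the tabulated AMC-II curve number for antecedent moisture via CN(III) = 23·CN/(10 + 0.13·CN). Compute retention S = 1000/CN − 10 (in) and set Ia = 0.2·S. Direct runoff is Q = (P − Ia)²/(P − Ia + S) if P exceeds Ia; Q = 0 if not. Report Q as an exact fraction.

NRCS table: woods, fair condition, soil group C → CN(II) = 73
Adjust CN=73 to AMC III: 23·73/(10 + 0.13·73) → 1679 ÷ (1949/100) = 167900/1949 ≈ 86.147
Retention S: 1000/CN − 10 with CN=86.147 → S = 2700/1679 ≈ 1.608 in
Ia = 0.2·(2700/1679) = 540/1679 in ≈ 0.322 in
P − Ia = 1.520 − 0.322 = 50302/41975 ≈ 1.198 in (> 0, runoff occurs)
Q: (50302/41975)² ÷ (117802/41975) = 1265145602/2472369475 in (≈ 0.512 in)

Q = 1265145602/2472369475 in ≈ 0.512 in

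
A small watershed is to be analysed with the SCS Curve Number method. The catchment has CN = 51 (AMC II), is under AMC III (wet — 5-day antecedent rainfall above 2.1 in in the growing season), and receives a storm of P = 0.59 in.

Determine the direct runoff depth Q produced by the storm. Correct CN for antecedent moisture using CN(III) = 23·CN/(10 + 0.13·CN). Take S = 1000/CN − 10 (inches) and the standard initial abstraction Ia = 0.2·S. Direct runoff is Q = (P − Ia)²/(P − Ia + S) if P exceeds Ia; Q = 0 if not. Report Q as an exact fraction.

Wet (AMC III): CN(III) = 23·51/(10 + 0.13·51) = 1173/(1663/100) = 117300/1663 ≈ 70.535
Retention S: 1000/CN − 10 with CN=70.535 → S = 4900/1173 ≈ 4.177 in
Ia = 0.2·(4900/1173) = 980/1173 in ≈ 0.835 in
P = 0.590 ≤ Ia = 0.835 in: entire storm abstracted, Q = 0.

Q = 0 in ≈ 0.000 in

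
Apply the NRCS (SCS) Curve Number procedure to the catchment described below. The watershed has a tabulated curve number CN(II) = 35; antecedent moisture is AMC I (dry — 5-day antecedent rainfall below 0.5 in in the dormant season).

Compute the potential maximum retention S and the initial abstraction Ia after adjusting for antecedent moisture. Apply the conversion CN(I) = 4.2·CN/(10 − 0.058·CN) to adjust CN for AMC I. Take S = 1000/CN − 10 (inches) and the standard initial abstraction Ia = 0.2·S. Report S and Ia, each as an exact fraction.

S = 6500/147 in ≈ 44.218 in; Ia = 1300/147 in ≈ 8.844 in

CN(I) from CN(II)=35: (4.2·35)/(10 − 0.058·35) = 14700/797 ≈ 18.444
Retention S: 1000/CN − 10 with CN=18.444 → S = 6500/147 ≈ 44.218 in
Ia = 0.2S: 0.2·44.218 = 8.844 in (exactly 1300/147)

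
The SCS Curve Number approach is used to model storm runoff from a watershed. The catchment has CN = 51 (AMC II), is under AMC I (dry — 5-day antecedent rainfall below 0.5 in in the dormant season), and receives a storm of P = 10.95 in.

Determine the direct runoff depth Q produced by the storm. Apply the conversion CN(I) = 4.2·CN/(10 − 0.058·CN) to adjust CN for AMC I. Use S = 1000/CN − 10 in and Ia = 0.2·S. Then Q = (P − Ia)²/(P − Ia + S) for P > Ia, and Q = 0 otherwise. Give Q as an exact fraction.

CN(I) from CN(II)=51: (4.2·51)/(10 − 0.058·51) = 15300/503 ≈ 30.417
Max retention: S = 1000/(15300/503) − 10 = 3500/153 in (≈ 22.876 in)
Ia = 0.2·(3500/153) = 700/153 in ≈ 4.575 in
Since P=10.950 > Ia=4.575: effective rainfall P−Ia = 19507/3060 in
Q: (19507/3060)² ÷ (89507/3060) = 380523049/273891420 in (≈ 1.389 in)

Q = 380523049/273891420 in ≈ 1.389 in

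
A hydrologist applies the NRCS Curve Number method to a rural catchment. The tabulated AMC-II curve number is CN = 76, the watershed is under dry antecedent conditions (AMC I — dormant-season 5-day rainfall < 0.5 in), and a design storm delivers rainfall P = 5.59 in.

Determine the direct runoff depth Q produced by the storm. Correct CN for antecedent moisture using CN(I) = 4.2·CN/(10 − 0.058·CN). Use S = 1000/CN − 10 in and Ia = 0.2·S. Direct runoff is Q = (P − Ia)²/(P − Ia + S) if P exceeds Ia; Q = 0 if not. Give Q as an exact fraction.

Q = 2953596409/2052815100 in ≈ 1.439 in

Adjust CN=76 to AMC I: 4.2·76/(10 − 0.058·76) → (1596/5) ÷ (699/125) = 13300/233 ≈ 57.082
Max retention: S = 1000/(13300/233) − 10 = 1000/133 in (≈ 7.519 in)
Ia = 0.2S: 0.2·7.519 = 1.504 in (exactly 200/133)
Excess rainfall: 5.590 − 1.504 = 4.086 in; P > Ia so Q > 0
Runoff Q = (P−Ia)²/(P−Ia+S) = (4.086)²/(4.086+7.519) = 2953596409/2052815100 ≈ 1.439 in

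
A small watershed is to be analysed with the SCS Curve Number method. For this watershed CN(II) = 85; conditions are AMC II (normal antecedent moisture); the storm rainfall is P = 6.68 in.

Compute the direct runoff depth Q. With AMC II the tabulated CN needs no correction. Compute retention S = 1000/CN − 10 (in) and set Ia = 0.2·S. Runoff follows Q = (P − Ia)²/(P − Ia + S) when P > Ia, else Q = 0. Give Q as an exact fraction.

Q = 7230721/1461575 in ≈ 4.947 in

Average conditions: CN = 85 (no AMC adjustment).
Retention S: 1000/CN − 10 with CN=85.000 → S = 30/17 ≈ 1.765 in
Ia = 0.2S: 0.2·1.765 = 0.353 in (exactly 6/17)
P − Ia = 6.680 − 0.353 = 2689/425 ≈ 6.327 in (> 0, runoff occurs)
Q: (2689/425)² ÷ (3439/425) = 7230721/1461575 in (≈ 4.947 in)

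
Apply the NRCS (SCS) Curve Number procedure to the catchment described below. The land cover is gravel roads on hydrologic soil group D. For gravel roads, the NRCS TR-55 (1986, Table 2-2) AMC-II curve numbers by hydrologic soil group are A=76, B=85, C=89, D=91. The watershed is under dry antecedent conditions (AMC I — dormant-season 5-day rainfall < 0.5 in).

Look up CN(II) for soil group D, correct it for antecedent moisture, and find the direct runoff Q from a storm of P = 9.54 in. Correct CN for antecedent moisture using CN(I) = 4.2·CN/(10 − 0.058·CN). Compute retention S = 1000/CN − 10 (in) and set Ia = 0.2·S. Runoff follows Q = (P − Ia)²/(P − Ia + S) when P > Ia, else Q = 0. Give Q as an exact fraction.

Q = 27811248267/3862863550 in ≈ 7.200 in

NRCS table: gravel roads, soil group D → CN(II) = 91
Dry (AMC I): CN(I) = 4.2·91/(10 − 0.058·91) = (1911/5)/(2361/500) = 63700/787 ≈ 80.940
Retention S: 1000/CN − 10 with CN=80.940 → S = 1500/637 ≈ 2.355 in
Initial abstraction Ia = S/5 = (1500/637)/5 = 300/637 ≈ 0.471 in
P − Ia = 9.540 − 0.471 = 288849/31850 ≈ 9.069 in (> 0, runoff occurs)
Q = (288849/31850)²/((288849/31850) + 1500/637) = (83433744801/1014422500)/(363849/31850) = 27811248267/3862863550 in ≈ 7.200 in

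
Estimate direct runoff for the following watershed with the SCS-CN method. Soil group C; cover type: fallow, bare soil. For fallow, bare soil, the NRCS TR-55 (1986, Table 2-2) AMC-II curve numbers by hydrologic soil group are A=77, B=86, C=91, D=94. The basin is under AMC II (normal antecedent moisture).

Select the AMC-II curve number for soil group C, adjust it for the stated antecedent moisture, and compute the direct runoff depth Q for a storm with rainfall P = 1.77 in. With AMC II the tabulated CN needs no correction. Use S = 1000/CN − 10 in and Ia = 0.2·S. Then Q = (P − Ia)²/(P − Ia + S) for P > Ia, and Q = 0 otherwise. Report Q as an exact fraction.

NRCS table: fallow, bare soil, soil group C → CN(II) = 91
AMC II — tabulated CN = 91 applies directly.
Retention S: 1000/CN − 10 with CN=91.000 → S = 90/91 ≈ 0.989 in
Ia = 0.2S: 0.2·0.989 = 0.198 in (exactly 18/91)
Excess rainfall: 1.770 − 0.198 = 1.572 in; P > Ia so Q > 0
Q = (14307/9100)²/((14307/9100) + 90/91) = (204690249/82810000)/(23307/9100) = 68230083/70697900 in ≈ 0.965 in

Q = 68230083/70697900 in ≈ 0.965 in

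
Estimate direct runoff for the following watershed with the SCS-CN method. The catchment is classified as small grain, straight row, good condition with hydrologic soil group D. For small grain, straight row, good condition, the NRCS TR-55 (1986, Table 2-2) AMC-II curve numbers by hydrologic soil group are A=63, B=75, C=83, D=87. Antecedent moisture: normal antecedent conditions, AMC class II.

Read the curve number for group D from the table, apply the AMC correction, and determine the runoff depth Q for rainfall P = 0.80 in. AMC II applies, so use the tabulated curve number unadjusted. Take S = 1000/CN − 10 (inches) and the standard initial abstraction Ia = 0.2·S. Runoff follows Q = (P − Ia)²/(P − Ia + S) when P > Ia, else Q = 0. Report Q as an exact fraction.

NRCS table: small grain, straight row, good condition, soil group D → CN(II) = 87
AMC II — tabulated CN = 87 applies directly.
S = 1000/87 − 10 = 130/87 in ≈ 1.494 in
Ia = 0.2S: 0.2·1.494 = 0.299 in (exactly 26/87)
Excess rainfall: 0.800 − 0.299 = 0.501 in; P > Ia so Q > 0
Runoff Q = (P−Ia)²/(P−Ia+S) = (0.501)²/(0.501+1.494) = 11881/94395 ≈ 0.126 in

Q = 11881/94395 in ≈ 0.126 in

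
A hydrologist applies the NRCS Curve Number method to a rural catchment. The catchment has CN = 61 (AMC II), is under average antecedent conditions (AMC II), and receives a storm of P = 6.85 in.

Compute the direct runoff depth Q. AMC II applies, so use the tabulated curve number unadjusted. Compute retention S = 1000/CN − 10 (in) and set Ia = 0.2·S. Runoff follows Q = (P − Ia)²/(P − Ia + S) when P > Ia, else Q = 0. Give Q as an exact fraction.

Average conditions: CN = 61 (no AMC adjustment).
Max retention: S = 1000/61 − 10 = 390/61 in (≈ 6.393 in)
Initial abstraction Ia = S/5 = (390/61)/5 = 78/61 ≈ 1.279 in
Since P=6.850 > Ia=1.279: effective rainfall P−Ia = 6797/1220 in
Runoff Q = (P−Ia)²/(P−Ia+S) = (5.571)²/(5.571+6.393) = 46199209/17808340 ≈ 2.594 in

Q = 46199209/17808340 in ≈ 2.594 in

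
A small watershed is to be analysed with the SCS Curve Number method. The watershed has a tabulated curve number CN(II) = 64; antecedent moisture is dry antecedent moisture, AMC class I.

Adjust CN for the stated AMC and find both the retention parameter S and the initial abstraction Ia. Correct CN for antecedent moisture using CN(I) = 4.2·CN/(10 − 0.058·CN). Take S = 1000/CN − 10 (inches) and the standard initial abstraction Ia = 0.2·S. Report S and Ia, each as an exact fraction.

S = 375/28 in ≈ 13.393 in; Ia = 75/28 in ≈ 2.679 in

Dry (AMC I): CN(I) = 4.2·64/(10 − 0.058·64) = (1344/5)/(786/125) = 5600/131 ≈ 42.748
Retention S: 1000/CN − 10 with CN=42.748 → S = 375/28 ≈ 13.393 in
Ia = 0.2·(375/28) = 75/28 in ≈ 2.679 in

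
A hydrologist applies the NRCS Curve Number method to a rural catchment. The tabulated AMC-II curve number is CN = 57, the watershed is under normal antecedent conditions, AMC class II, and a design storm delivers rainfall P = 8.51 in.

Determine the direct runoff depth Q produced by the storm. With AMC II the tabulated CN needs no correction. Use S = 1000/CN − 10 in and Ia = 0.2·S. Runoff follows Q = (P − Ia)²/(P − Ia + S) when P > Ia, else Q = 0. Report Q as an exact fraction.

Average conditions: CN = 57 (no AMC adjustment).
Retention S: 1000/CN − 10 with CN=57.000 → S = 430/57 ≈ 7.544 in
Ia = 0.2S: 0.2·7.544 = 1.509 in (exactly 86/57)
Since P=8.510 > Ia=1.509: effective rainfall P−Ia = 39907/5700 in
Q = (39907/5700)²/((39907/5700) + 430/57) = (1592568649/32490000)/(82907/5700) = 1592568649/472569900 in ≈ 3.370 in

Q = 1592568649/472569900 in ≈ 3.370 in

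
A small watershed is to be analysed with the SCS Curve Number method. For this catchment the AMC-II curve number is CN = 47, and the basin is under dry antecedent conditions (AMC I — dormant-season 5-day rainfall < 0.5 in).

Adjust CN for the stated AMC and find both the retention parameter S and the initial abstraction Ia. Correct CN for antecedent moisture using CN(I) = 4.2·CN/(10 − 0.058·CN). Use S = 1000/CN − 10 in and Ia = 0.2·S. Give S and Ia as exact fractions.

S = 26500/987 in ≈ 26.849 in; Ia = 5300/987 in ≈ 5.370 in

Adjust CN=47 to AMC I: 4.2·47/(10 − 0.058·47) → (987/5) ÷ (3637/500) = 98700/3637 ≈ 27.138
S = 1000/(98700/3637) − 10 = 26500/987 in ≈ 26.849 in
Ia = 0.2S: 0.2·26.849 = 5.370 in (exactly 5300/987)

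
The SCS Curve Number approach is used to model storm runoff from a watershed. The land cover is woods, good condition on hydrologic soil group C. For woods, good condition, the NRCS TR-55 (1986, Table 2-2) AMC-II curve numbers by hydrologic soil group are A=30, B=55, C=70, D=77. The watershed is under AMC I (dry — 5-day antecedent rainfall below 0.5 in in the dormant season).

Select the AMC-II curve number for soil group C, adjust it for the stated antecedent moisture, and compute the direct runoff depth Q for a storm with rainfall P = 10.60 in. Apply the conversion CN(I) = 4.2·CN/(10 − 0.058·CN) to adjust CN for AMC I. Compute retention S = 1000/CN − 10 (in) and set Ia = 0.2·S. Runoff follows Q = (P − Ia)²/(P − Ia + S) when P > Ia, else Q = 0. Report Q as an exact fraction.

Q = 4397409/1126265 in ≈ 3.904 in

NRCS table: woods, good condition, soil group C → CN(II) = 70
Dry (AMC I): CN(I) = 4.2·70/(10 − 0.058·70) = 294/(297/50) = 4900/99 ≈ 49.495
Retention S: 1000/CN − 10 with CN=49.495 → S = 500/49 ≈ 10.204 in
Ia = 0.2·(500/49) = 100/49 in ≈ 2.041 in
P − Ia = 10.600 − 2.041 = 2097/245 ≈ 8.559 in (> 0, runoff occurs)
Q: (2097/245)² ÷ (4597/245) = 4397409/1126265 in (≈ 3.904 in)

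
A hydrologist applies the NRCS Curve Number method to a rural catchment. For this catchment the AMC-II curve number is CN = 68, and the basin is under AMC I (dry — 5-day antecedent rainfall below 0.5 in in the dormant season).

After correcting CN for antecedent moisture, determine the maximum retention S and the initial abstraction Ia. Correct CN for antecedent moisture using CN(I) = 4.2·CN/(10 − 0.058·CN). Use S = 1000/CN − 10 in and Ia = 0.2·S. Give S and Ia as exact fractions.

S = 4000/357 in ≈ 11.204 in; Ia = 800/357 in ≈ 2.241 in

Adjust CN=68 to AMC I: 4.2·68/(10 − 0.058·68) → (1428/5) ÷ (757/125) = 35700/757 ≈ 47.160
Retention S: 1000/CN − 10 with CN=47.160 → S = 4000/357 ≈ 11.204 in
Ia = 0.2·(4000/357) = 800/357 in ≈ 2.241 in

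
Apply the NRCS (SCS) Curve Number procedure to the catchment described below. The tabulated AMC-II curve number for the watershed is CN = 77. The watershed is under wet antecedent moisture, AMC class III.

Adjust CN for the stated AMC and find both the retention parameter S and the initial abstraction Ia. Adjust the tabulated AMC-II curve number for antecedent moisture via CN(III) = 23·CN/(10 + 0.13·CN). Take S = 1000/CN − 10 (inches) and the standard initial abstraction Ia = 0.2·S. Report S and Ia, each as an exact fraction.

Adjust CN=77 to AMC III: 23·77/(10 + 0.13·77) → 1771 ÷ (2001/100) = 7700/87 ≈ 88.506
Max retention: S = 1000/(7700/87) − 10 = 100/77 in (≈ 1.299 in)
Ia = 0.2S: 0.2·1.299 = 0.260 in (exactly 20/77)

S = 100/77 in ≈ 1.299 in; Ia = 20/77 in ≈ 0.260 in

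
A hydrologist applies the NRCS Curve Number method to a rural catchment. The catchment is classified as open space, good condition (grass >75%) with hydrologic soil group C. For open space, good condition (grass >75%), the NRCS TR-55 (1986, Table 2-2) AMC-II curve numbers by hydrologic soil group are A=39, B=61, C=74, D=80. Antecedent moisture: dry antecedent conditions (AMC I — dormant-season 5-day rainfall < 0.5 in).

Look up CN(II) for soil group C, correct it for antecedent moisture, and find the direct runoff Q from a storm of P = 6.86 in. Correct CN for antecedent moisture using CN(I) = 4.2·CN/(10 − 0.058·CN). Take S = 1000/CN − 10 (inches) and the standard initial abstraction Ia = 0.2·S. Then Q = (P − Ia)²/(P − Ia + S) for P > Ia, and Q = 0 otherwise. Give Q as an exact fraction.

NRCS table: open space, good condition (grass >75%), soil group C → CN(II) = 74
Dry (AMC I): CN(I) = 4.2·74/(10 − 0.058·74) = (1554/5)/(1427/250) = 77700/1427 ≈ 54.450
Max retention: S = 1000/(77700/1427) − 10 = 6500/777 in (≈ 8.366 in)
Initial abstraction Ia = S/5 = (6500/777)/5 = 1300/777 ≈ 1.673 in
P − Ia = 6.860 − 1.673 = 201511/38850 ≈ 5.187 in (> 0, runoff occurs)
Q: (201511/38850)² ÷ (526511/38850) = 40606683121/20454952350 in (≈ 1.985 in)

Q = 40606683121/20454952350 in ≈ 1.985 in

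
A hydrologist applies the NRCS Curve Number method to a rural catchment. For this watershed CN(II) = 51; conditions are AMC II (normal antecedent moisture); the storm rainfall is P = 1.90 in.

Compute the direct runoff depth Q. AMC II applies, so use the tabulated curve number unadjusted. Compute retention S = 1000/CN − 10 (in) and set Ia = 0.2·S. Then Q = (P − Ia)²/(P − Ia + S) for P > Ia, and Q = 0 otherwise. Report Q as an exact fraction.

AMC II — tabulated CN = 51 applies directly.
Max retention: S = 1000/51 − 10 = 490/51 in (≈ 9.608 in)
Initial abstraction Ia = S/5 = (490/51)/5 = 98/51 ≈ 1.922 in
P = 1.900 ≤ Ia = 1.922 in: entire storm abstracted, Q = 0.

Q = 0 in ≈ 0.000 in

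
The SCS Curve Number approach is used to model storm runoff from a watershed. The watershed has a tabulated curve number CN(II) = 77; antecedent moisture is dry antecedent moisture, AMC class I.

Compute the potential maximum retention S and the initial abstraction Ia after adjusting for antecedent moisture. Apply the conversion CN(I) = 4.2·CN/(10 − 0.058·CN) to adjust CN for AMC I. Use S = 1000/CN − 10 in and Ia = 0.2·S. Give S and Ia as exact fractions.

S = 11500/1617 in ≈ 7.112 in; Ia = 2300/1617 in ≈ 1.422 in

Dry (AMC I): CN(I) = 4.2·77/(10 − 0.058·77) = (1617/5)/(2767/500) = 161700/2767 ≈ 58.439
Retention S: 1000/CN − 10 with CN=58.439 → S = 11500/1617 ≈ 7.112 in
Ia = 0.2·(11500/1617) = 2300/1617 in ≈ 1.422 in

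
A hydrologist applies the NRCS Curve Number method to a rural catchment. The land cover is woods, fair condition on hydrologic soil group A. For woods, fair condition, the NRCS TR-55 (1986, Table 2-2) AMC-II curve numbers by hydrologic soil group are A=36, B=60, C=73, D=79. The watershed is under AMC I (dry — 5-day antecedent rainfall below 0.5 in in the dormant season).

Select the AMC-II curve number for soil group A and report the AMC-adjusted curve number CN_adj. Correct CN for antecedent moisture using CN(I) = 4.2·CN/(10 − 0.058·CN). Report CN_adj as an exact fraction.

CN_adj = 18900/989 ≈ 19.110

NRCS table: woods, fair condition, soil group A → CN(II) = 36
Dry (AMC I): CN(I) = 4.2·36/(10 − 0.058·36) = (756/5)/(989/125) = 18900/989 ≈ 19.110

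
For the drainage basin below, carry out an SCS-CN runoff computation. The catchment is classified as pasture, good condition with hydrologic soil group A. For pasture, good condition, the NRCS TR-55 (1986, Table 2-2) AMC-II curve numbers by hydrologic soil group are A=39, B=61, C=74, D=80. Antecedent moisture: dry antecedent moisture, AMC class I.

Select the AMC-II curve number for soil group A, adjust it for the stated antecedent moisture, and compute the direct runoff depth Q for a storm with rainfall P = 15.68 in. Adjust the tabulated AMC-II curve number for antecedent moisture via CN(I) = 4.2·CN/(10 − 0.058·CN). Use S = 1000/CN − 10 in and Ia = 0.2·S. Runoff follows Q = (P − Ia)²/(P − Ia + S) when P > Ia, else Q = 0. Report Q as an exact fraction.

Q = 3551053538/2382900975 in ≈ 1.490 in

NRCS table: pasture, good condition, soil group A → CN(II) = 39
Dry (AMC I): CN(I) = 4.2·39/(10 − 0.058·39) = (819/5)/(3869/500) = 81900/3869 ≈ 21.168
Max retention: S = 1000/(81900/3869) − 10 = 30500/819 in (≈ 37.241 in)
Initial abstraction Ia = S/5 = (30500/819)/5 = 6100/819 ≈ 7.448 in
Since P=15.680 > Ia=7.448: effective rainfall P−Ia = 168548/20475 in
Runoff Q = (P−Ia)²/(P−Ia+S) = (8.232)²/(8.232+37.241) = 3551053538/2382900975 ≈ 1.490 in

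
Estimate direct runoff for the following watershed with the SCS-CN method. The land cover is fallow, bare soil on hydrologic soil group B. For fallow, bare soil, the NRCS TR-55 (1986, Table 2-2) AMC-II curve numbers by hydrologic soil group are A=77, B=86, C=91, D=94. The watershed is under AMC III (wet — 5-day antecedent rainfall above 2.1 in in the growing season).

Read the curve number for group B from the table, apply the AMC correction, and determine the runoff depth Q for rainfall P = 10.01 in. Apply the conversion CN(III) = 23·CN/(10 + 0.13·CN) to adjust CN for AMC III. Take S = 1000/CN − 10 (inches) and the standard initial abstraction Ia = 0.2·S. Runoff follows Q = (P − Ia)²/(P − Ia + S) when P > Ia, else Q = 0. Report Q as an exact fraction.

NRCS table: fallow, bare soil, soil group B → CN(II) = 86
Adjust CN=86 to AMC III: 23·86/(10 + 0.13·86) → 1978 ÷ (1059/50) = 98900/1059 ≈ 93.390
Max retention: S = 1000/(98900/1059) − 10 = 700/989 in (≈ 0.708 in)
Ia = 0.2S: 0.2·0.708 = 0.142 in (exactly 140/989)
Excess rainfall: 10.010 − 0.142 = 9.868 in; P > Ia so Q > 0
Q = (975989/98900)²/((975989/98900) + 700/989) = (952554528121/9781210000)/(1045989/98900) = 136079218303/14778330300 in ≈ 9.208 in

Q = 136079218303/14778330300 in ≈ 9.208 in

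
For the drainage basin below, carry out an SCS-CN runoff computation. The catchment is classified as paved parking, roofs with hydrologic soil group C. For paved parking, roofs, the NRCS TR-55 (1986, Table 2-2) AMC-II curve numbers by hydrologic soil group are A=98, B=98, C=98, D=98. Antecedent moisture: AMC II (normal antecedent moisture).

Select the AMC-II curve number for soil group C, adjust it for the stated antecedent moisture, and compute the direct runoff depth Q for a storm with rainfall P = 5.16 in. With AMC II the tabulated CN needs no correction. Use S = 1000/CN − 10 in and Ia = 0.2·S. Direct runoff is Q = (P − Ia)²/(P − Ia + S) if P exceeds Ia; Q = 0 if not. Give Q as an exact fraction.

NRCS table: paved parking, roofs, soil group C → CN(II) = 98
AMC II — tabulated CN = 98 applies directly.
Max retention: S = 1000/98 − 10 = 10/49 in (≈ 0.204 in)
Initial abstraction Ia = S/5 = (10/49)/5 = 2/49 ≈ 0.041 in
Excess rainfall: 5.160 − 0.041 = 5.119 in; P > Ia so Q > 0
Q: (6271/1225)² ÷ (6521/1225) = 39325441/7988225 in (≈ 4.923 in)

Q = 39325441/7988225 in ≈ 4.923 in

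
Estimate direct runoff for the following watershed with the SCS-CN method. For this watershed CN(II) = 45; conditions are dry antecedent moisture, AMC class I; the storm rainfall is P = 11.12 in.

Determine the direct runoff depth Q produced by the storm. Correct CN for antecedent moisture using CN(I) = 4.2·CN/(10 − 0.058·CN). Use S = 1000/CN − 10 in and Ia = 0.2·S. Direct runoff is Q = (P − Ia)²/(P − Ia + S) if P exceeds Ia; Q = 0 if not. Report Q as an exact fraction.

Q = 313550882/384005475 in ≈ 0.817 in

Dry (AMC I): CN(I) = 4.2·45/(10 − 0.058·45) = 189/(739/100) = 18900/739 ≈ 25.575
S = 1000/(18900/739) − 10 = 5500/189 in ≈ 29.101 in
Initial abstraction Ia = S/5 = (5500/189)/5 = 1100/189 ≈ 5.820 in
P − Ia = 11.120 − 5.820 = 25042/4725 ≈ 5.300 in (> 0, runoff occurs)
Runoff Q = (P−Ia)²/(P−Ia+S) = (5.300)²/(5.300+29.101) = 313550882/384005475 ≈ 0.817 in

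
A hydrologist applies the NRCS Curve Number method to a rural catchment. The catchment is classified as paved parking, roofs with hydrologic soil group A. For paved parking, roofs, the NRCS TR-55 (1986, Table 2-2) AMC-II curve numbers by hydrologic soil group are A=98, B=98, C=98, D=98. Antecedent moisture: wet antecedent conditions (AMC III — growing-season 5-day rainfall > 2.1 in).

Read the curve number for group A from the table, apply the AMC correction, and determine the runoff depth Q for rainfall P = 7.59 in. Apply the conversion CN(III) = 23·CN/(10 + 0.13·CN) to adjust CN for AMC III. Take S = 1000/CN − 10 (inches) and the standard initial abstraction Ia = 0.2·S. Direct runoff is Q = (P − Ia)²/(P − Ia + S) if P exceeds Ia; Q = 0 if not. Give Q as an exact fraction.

Q = 728279612449/97304391100 in ≈ 7.485 in

NRCS table: paved parking, roofs, soil group A → CN(II) = 98
Adjust CN=98 to AMC III: 23·98/(10 + 0.13·98) → 2254 ÷ (1137/50) = 112700/1137 ≈ 99.120
S = 1000/(112700/1137) − 10 = 100/1127 in ≈ 0.089 in
Initial abstraction Ia = S/5 = (100/1127)/5 = 20/1127 ≈ 0.018 in
Since P=7.590 > Ia=0.018: effective rainfall P−Ia = 853393/112700 in
Q: (853393/112700)² ÷ (863393/112700) = 728279612449/97304391100 in (≈ 7.485 in)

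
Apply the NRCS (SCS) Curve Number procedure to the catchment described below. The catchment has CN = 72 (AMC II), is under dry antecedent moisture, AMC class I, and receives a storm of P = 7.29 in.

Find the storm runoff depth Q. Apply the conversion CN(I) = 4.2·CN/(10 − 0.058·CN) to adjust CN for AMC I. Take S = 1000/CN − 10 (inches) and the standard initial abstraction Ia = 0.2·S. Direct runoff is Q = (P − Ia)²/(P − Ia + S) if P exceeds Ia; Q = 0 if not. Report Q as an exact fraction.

Q = 215590489/107144100 in ≈ 2.012 in

CN(I) from CN(II)=72: (4.2·72)/(10 − 0.058·72) = 675/13 ≈ 51.923
Max retention: S = 1000/(675/13) − 10 = 250/27 in (≈ 9.259 in)
Initial abstraction Ia = S/5 = (250/27)/5 = 50/27 ≈ 1.852 in
P − Ia = 7.290 − 1.852 = 14683/2700 ≈ 5.438 in (> 0, runoff occurs)
Q = (14683/2700)²/((14683/2700) + 250/27) = (215590489/7290000)/(39683/2700) = 215590489/107144100 in ≈ 2.012 in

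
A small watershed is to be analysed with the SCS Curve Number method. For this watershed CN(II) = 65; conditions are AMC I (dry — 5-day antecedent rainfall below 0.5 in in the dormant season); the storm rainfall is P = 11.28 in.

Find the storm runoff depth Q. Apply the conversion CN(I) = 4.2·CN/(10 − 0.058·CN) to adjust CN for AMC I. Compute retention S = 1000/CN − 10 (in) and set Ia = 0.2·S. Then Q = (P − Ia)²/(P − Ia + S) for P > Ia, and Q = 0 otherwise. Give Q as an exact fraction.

Dry (AMC I): CN(I) = 4.2·65/(10 − 0.058·65) = 273/(623/100) = 3900/89 ≈ 43.820
S = 1000/(3900/89) − 10 = 500/39 in ≈ 12.821 in
Ia = 0.2·(500/39) = 100/39 in ≈ 2.564 in
Excess rainfall: 11.280 − 2.564 = 8.716 in; P > Ia so Q > 0
Runoff Q = (P−Ia)²/(P−Ia+S) = (8.716)²/(8.716+12.821) = 36108002/10236525 ≈ 3.527 in

Q = 36108002/10236525 in ≈ 3.527 in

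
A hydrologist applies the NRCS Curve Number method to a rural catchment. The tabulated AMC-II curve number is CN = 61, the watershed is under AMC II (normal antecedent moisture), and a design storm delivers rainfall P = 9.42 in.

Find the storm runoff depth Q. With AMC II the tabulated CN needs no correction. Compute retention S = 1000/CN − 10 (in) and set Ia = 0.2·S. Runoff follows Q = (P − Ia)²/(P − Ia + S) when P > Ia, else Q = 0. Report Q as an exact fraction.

Q = 205526187/45069850 in ≈ 4.560 in

AMC II — tabulated CN = 61 applies directly.
Retention S: 1000/CN − 10 with CN=61.000 → S = 390/61 ≈ 6.393 in
Ia = 0.2·(390/61) = 78/61 in ≈ 1.279 in
Since P=9.420 > Ia=1.279: effective rainfall P−Ia = 24831/3050 in
Runoff Q = (P−Ia)²/(P−Ia+S) = (8.141)²/(8.141+6.393) = 205526187/45069850 ≈ 4.560 in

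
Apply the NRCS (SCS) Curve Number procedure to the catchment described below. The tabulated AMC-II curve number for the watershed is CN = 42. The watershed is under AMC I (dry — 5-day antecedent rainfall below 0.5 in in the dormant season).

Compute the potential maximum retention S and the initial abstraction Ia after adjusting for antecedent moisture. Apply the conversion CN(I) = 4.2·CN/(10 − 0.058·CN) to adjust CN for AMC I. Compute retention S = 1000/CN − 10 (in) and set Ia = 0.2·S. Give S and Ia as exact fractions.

Dry (AMC I): CN(I) = 4.2·42/(10 − 0.058·42) = (882/5)/(1891/250) = 44100/1891 ≈ 23.321
S = 1000/(44100/1891) − 10 = 14500/441 in ≈ 32.880 in
Initial abstraction Ia = S/5 = (14500/441)/5 = 2900/441 ≈ 6.576 in

S = 14500/441 in ≈ 32.880 in; Ia = 2900/441 in ≈ 6.576 in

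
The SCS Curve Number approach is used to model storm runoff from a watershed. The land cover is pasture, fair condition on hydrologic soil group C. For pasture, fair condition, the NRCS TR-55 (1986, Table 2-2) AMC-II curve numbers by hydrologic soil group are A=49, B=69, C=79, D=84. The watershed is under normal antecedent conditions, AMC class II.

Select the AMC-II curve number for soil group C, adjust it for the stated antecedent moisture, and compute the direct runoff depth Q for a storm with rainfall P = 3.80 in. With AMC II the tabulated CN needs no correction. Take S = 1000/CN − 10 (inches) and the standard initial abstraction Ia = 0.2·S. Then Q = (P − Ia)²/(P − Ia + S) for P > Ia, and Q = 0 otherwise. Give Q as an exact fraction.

Q = 1666681/924695 in ≈ 1.802 in

NRCS table: pasture, fair condition, soil group C → CN(II) = 79
Average conditions: CN = 79 (no AMC adjustment).
S = 1000/79 − 10 = 210/79 in ≈ 2.658 in
Ia = 0.2S: 0.2·2.658 = 0.532 in (exactly 42/79)
Excess rainfall: 3.800 − 0.532 = 3.268 in; P > Ia so Q > 0
Runoff Q = (P−Ia)²/(P−Ia+S) = (3.268)²/(3.268+2.658) = 1666681/924695 ≈ 1.802 in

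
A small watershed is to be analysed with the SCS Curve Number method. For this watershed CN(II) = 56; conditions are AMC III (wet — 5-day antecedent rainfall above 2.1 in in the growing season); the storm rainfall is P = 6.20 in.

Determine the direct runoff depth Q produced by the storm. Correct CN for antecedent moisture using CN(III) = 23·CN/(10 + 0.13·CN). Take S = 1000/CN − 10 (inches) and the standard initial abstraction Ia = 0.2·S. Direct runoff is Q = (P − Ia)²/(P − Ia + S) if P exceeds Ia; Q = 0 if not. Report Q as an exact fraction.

Wet (AMC III): CN(III) = 23·56/(10 + 0.13·56) = 1288/(432/25) = 4025/54 ≈ 74.537
S = 1000/(4025/54) − 10 = 550/161 in ≈ 3.416 in
Ia = 0.2·(550/161) = 110/161 in ≈ 0.683 in
P − Ia = 6.200 − 0.683 = 4441/805 ≈ 5.517 in (> 0, runoff occurs)
Runoff Q = (P−Ia)²/(P−Ia+S) = (5.517)²/(5.517+3.416) = 19722481/5788755 ≈ 3.407 in

Q = 19722481/5788755 in ≈ 3.407 in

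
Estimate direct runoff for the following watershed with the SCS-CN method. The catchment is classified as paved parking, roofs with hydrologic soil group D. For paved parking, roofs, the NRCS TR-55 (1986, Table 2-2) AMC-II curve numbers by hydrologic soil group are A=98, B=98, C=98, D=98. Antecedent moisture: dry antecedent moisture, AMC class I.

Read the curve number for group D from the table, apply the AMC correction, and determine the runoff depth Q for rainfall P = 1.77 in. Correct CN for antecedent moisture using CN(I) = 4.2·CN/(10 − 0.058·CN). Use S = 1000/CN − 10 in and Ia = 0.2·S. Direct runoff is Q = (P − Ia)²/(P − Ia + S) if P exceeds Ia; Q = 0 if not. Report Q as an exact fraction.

Q = 29629769689/22857485700 in ≈ 1.296 in

NRCS table: paved parking, roofs, soil group D → CN(II) = 98
Adjust CN=98 to AMC I: 4.2·98/(10 − 0.058·98) → (2058/5) ÷ (1079/250) = 102900/1079 ≈ 95.366
Max retention: S = 1000/(102900/1079) − 10 = 500/1029 in (≈ 0.486 in)
Ia = 0.2·(500/1029) = 100/1029 in ≈ 0.097 in
Excess rainfall: 1.770 − 0.097 = 1.673 in; P > Ia so Q > 0
Q: (172133/102900)² ÷ (222133/102900) = 29629769689/22857485700 in (≈ 1.296 in)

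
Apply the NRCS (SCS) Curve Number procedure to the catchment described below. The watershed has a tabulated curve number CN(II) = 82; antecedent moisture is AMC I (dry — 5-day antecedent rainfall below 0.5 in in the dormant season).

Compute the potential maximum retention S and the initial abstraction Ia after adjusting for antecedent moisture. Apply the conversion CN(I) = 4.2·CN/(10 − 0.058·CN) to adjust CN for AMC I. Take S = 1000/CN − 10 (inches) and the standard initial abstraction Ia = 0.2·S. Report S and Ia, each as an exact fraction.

CN(I) from CN(II)=82: (4.2·82)/(10 − 0.058·82) = 28700/437 ≈ 65.675
Max retention: S = 1000/(28700/437) − 10 = 1500/287 in (≈ 5.226 in)
Ia = 0.2·(1500/287) = 300/287 in ≈ 1.045 in

S = 1500/287 in ≈ 5.226 in; Ia = 300/287 in ≈ 1.045 in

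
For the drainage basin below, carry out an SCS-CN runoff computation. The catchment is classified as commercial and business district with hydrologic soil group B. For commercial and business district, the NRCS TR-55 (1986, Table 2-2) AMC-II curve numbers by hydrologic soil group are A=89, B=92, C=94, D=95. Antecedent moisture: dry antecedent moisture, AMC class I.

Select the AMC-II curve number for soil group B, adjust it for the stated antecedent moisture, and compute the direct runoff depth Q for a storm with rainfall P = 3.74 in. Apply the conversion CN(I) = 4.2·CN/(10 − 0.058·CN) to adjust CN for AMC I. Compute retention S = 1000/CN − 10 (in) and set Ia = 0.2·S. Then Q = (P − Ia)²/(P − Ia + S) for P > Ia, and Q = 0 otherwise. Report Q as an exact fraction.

NRCS table: commercial and business district, soil group B → CN(II) = 92
Adjust CN=92 to AMC I: 4.2·92/(10 − 0.058·92) → (1932/5) ÷ (583/125) = 48300/583 ≈ 82.847
S = 1000/(48300/583) − 10 = 1000/483 in ≈ 2.070 in
Ia = 0.2S: 0.2·2.070 = 0.414 in (exactly 200/483)
Since P=3.740 > Ia=0.414: effective rainfall P−Ia = 80321/24150 in
Q = (80321/24150)²/((80321/24150) + 1000/483) = (6451463041/583222500)/(130321/24150) = 6451463041/3147252150 in ≈ 2.050 in

Q = 6451463041/3147252150 in ≈ 2.050 in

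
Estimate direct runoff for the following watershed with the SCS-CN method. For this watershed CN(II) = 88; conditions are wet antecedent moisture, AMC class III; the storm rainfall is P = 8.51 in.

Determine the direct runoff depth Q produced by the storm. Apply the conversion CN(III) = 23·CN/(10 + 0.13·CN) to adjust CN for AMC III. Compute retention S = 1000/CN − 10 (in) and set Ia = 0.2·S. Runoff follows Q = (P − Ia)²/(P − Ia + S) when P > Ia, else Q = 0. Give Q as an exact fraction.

Q = 45072563809/5750765900 in ≈ 7.838 in

Adjust CN=88 to AMC III: 23·88/(10 + 0.13·88) → 2024 ÷ (536/25) = 6325/67 ≈ 94.403
S = 1000/(6325/67) − 10 = 150/253 in ≈ 0.593 in
Ia = 0.2S: 0.2·0.593 = 0.119 in (exactly 30/253)
P − Ia = 8.510 − 0.119 = 212303/25300 ≈ 8.391 in (> 0, runoff occurs)
Q = (212303/25300)²/((212303/25300) + 150/253) = (45072563809/640090000)/(227303/25300) = 45072563809/5750765900 in ≈ 7.838 in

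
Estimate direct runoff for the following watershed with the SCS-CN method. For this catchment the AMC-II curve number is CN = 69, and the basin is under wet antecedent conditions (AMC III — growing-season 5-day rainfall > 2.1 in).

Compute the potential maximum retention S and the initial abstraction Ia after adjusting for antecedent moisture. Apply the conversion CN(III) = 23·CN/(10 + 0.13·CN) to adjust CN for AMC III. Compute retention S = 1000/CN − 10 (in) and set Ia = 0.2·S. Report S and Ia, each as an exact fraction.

S = 3100/1587 in ≈ 1.953 in; Ia = 620/1587 in ≈ 0.391 in

Wet (AMC III): CN(III) = 23·69/(10 + 0.13·69) = 1587/(1897/100) = 158700/1897 ≈ 83.658
Retention S: 1000/CN − 10 with CN=83.658 → S = 3100/1587 ≈ 1.953 in
Ia = 0.2S: 0.2·1.953 = 0.391 in (exactly 620/1587)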